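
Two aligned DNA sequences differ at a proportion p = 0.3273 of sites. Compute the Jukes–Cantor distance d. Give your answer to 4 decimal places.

d = −(3/4) ln(1 − 4p/3) = −0.75 ln(1 − 0.4364) = −0.75 ln(0.5636)
  = −0.75 × (-0.573410) = 0.430058 substitutions/site.

0.4301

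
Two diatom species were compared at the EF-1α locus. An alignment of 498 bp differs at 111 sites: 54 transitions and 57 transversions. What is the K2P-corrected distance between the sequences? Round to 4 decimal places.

0.2662

P = 54/498 ≈ 0.108434 and Q = 57/498 ≈ 0.114458.
Under the Kimura two-parameter model, d = −½ ln(1 − 2P − Q) − ¼ ln(1 − 2Q).
1 − 2P − Q = 0.668674, giving −½ ln(0.668674) = 0.201229.
1 − 2Q = 0.771084, giving −¼ ln(0.771084) = 0.064989.
d = 0.201229 + 0.064989 = 0.266218.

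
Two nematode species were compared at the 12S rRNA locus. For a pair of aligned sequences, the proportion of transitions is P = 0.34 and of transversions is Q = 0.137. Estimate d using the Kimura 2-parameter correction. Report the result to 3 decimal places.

Under the Kimura two-parameter model, d = −½ ln(1 − 2P − Q) − ¼ ln(1 − 2Q).
1 − 2P − Q = 0.183, giving −½ ln(0.183) = 0.849135.
1 − 2Q = 0.726, giving −¼ ln(0.726) = 0.080051.
d = 0.849135 + 0.080051 = 0.929186.

0.929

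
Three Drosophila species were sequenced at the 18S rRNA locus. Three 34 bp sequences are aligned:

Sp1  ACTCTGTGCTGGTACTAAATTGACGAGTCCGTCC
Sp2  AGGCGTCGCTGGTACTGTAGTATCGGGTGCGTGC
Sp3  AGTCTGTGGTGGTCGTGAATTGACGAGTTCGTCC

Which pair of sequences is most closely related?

Sp1–Sp2: 13/34 differ, p = 0.382, d = 0.535.
Sp1–Sp3: 6/34 differ, p = 0.176, d = 0.201.
Sp2–Sp3: 14/34 differ, p = 0.412, d = 0.597.
The smallest distance is between Sp1 and Sp3.

Sp1 and Sp3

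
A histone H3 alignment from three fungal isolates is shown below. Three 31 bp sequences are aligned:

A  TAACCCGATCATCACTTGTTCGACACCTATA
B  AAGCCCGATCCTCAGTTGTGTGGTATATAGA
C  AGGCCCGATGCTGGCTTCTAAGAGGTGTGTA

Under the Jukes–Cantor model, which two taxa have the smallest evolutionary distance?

A–B: 11/31 differ, p = 0.355, d = 0.481.
A–C: 15/31 differ, p = 0.484, d = 0.777.
B–C: 14/31 differ, p = 0.452, d = 0.691.
The smallest distance is between A and B.

A and B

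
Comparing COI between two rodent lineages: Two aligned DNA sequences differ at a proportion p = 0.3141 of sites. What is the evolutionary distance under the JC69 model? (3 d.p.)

d = −(3/4) ln(1 − 4p/3) = −0.75 ln(1 − 0.4188) = −0.75 ln(0.5812)
  = −0.75 × (-0.542660) = 0.406995 substitutions/site.

0.407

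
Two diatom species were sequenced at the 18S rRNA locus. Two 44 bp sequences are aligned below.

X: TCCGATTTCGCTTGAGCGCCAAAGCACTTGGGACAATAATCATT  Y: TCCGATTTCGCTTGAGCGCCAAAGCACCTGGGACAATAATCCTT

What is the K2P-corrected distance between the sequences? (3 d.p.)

Of 44 sites, 1 differences are transitions and 1 are transversions, so P = 1/44 ≈ 0.022727 and Q = 1/44 ≈ 0.022727.
Under the Kimura two-parameter model, d = −½ ln(1 − 2P − Q) − ¼ ln(1 − 2Q).
1 − 2P − Q = 0.931819, giving −½ ln(0.931819) = 0.035308.
1 − 2Q = 0.954546, giving −¼ ln(0.954546) = 0.011630.
d = 0.035308 + 0.011630 = 0.046938.

0.047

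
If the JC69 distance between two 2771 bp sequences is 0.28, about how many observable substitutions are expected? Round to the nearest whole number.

648

Invert JC69: p = (3/4)(1 − e^(−4d/3)) = 0.75 × (1 − e^(-0.373333)) = 0.75 × (1 − 0.688436) = 0.233673.
Expected differing sites = pL ≈ 0.233673 × 2771 = 647.507883 ≈ 648.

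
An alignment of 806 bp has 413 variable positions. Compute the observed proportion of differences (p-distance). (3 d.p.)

0.512

p = 413/806 = 0.512406… ≈ 0.512 (to 3 d.p.).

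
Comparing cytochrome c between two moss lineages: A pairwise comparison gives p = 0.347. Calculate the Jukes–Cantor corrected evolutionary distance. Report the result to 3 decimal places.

0.466

d = −(3/4) ln(1 − 4p/3) = −0.75 ln(1 − 0.462667) = −0.75 ln(0.537333)
  = −0.75 × (-0.621137) = 0.465853 substitutions/site.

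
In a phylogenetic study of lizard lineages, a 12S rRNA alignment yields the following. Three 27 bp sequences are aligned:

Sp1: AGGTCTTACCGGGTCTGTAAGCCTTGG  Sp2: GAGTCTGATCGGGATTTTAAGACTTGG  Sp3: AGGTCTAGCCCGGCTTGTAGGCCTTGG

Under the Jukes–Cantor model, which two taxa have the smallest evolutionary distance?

Sp1 and Sp3

Sp1–Sp2: 8/27 differ, p = 0.296, d = 0.377.
Sp1–Sp3: 6/27 differ, p = 0.222, d = 0.264.
Sp2–Sp3: 10/27 differ, p = 0.370, d = 0.511.
The smallest distance is between Sp1 and Sp3.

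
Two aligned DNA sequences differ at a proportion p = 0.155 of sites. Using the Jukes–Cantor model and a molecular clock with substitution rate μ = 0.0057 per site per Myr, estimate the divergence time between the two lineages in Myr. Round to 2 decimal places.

d = −(3/4) ln(1 − 4p/3) = −0.75 ln(1 − 0.206667) = −0.75 ln(0.793333)
  = −0.75 × (-0.231512) = 0.173634 substitutions/site.
Under a molecular clock d = 2μt, so t = d/(2μ) = 0.173634 / (2 × 0.0057) = 15.23 Myr.

15.23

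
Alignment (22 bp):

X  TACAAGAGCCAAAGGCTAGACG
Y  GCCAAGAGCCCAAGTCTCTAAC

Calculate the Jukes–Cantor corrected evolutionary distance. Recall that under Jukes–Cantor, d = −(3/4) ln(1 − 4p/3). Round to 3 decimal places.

0.497

The sequences differ at 8 of 22 sites (1, 2, 11, 15, 18, 19, 21, 22), so p = 8/22 ≈ 0.363636.
d = −(3/4) ln(1 − 4p/3) = −0.75 ln(1 − 0.484848) = −0.75 ln(0.515152)
  = −0.75 × (-0.663293) = 0.497470 substitutions/site.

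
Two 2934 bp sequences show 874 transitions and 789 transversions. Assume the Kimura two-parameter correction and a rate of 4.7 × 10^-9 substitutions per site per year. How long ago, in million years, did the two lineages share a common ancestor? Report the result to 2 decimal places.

P = 874/2934 ≈ 0.297887 and Q = 789/2934 ≈ 0.268916.
Under the Kimura two-parameter model, d = −½ ln(1 − 2P − Q) − ¼ ln(1 − 2Q).
1 − 2P − Q = 0.13531, giving −½ ln(0.13531) = 1.000093.
1 − 2Q = 0.462168, giving −¼ ln(0.462168) = 0.192957.
d = 1.000093 + 0.192957 = 1.193050.
Under a molecular clock d = 2μt, so t = d/(2μ) = 1.193050 / (2 × 4.7 × 10^-9) = 126.92 million years.

126.92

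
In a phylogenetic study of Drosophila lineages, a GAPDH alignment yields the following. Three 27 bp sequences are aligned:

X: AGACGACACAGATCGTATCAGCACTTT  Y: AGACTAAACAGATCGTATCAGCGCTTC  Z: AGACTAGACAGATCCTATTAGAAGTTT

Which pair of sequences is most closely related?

X and Y

X–Y: 4/27 differ, p = 0.148, d = 0.165.
X–Z: 6/27 differ, p = 0.222, d = 0.264.
Y–Z: 7/27 differ, p = 0.259, d = 0.318.
The smallest distance is between X and Y.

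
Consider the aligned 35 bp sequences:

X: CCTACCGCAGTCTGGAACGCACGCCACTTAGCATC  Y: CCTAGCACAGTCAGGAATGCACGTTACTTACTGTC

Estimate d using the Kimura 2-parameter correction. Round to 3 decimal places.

0.327

Of 35 sites, 6 differences are transitions and 3 are transversions, so P = 6/35 ≈ 0.171429 and Q = 3/35 ≈ 0.085714.
Under the Kimura two-parameter model, d = −½ ln(1 − 2P − Q) − ¼ ln(1 − 2Q).
1 − 2P − Q = 0.571428, giving −½ ln(0.571428) = 0.279808.
1 − 2Q = 0.828572, giving −¼ ln(0.828572) = 0.047013.
d = 0.279808 + 0.047013 = 0.326821.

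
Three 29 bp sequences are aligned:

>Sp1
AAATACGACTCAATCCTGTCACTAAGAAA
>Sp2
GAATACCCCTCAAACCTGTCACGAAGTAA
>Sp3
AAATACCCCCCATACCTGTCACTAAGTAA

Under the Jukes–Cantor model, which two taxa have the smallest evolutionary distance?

Sp1–Sp2: 6/29 differ, p = 0.207, d = 0.242.
Sp1–Sp3: 6/29 differ, p = 0.207, d = 0.242.
Sp2–Sp3: 4/29 differ, p = 0.138, d = 0.152.
The smallest distance is between Sp2 and Sp3.

Sp2 and Sp3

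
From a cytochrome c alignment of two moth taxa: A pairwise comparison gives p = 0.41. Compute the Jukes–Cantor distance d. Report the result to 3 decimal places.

d = −(3/4) ln(1 − 4p/3) = −0.75 ln(1 − 0.546667) = −0.75 ln(0.453333)
  = −0.75 × (-0.791128) = 0.593346 substitutions/site.

0.593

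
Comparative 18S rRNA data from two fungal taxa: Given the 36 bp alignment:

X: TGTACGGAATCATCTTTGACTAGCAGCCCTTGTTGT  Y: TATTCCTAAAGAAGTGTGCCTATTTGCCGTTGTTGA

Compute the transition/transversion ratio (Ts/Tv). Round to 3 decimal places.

Transitions are A↔G and C↔T; transversions are all other mismatches.
Transitions: 2. Transversions: 13.
R = 2/13 = 0.153846… ≈ 0.154 (to 3 d.p.).

0.154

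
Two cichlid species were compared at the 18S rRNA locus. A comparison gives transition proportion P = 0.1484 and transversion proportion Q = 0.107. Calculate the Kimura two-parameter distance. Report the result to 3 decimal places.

0.319

Under the Kimura two-parameter model, d = −½ ln(1 − 2P − Q) − ¼ ln(1 − 2Q).
1 − 2P − Q = 0.5962, giving −½ ln(0.5962) = 0.258590.
1 − 2Q = 0.786, giving −¼ ln(0.786) = 0.060200.
d = 0.258590 + 0.060200 = 0.318790.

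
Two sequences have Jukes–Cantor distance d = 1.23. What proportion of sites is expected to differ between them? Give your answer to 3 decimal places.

p = (3/4)(1 − e^(−4d/3)) = 0.75 × (1 − e^(-1.64)) = 0.75 × (1 − 0.193980) = 0.604515.

0.605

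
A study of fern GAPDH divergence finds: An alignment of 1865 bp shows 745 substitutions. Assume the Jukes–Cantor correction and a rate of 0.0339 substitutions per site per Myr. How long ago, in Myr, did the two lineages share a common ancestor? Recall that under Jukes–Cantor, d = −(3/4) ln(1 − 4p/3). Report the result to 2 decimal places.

p = 745/1865 ≈ 0.399464.
d = −(3/4) ln(1 − 4p/3) = −0.75 ln(1 − 0.532619) = −0.75 ln(0.467381)
  = −0.75 × (-0.760611) = 0.570458 substitutions/site.
Under a molecular clock d = 2μt, so t = d/(2μ) = 0.570458 / (2 × 0.0339) = 8.41 Myr.

8.41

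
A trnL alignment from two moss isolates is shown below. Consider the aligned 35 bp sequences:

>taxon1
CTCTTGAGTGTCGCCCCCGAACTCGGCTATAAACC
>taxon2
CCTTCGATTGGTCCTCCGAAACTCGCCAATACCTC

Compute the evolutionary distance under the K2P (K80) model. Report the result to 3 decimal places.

Of 35 sites, 7 differences are transitions and 8 are transversions, so P = 7/35 = 0.2 and Q = 8/35 ≈ 0.228571.
Under the Kimura two-parameter model, d = −½ ln(1 − 2P − Q) − ¼ ln(1 − 2Q).
1 − 2P − Q = 0.371429, giving −½ ln(0.371429) = 0.495199.
1 − 2Q = 0.542858, giving −¼ ln(0.542858) = 0.152727.
d = 0.495199 + 0.152727 = 0.647926.

0.648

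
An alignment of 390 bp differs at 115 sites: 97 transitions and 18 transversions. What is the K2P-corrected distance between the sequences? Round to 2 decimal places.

P = 97/390 ≈ 0.248718 and Q = 18/390 ≈ 0.046154.
Under the Kimura two-parameter model, d = −½ ln(1 − 2P − Q) − ¼ ln(1 − 2Q).
1 − 2P − Q = 0.45641, giving −½ ln(0.45641) = 0.392182.
1 − 2Q = 0.907692, giving −¼ ln(0.907692) = 0.024213.
d = 0.392182 + 0.024213 = 0.416395.

0.42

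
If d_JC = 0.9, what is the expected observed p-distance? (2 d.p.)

0.52

p = (3/4)(1 − e^(−4d/3)) = 0.75 × (1 − e^(-1.2)) = 0.75 × (1 − 0.301194) = 0.524105.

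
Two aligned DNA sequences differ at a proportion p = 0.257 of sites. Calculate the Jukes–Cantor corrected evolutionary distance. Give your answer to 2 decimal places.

d = −(3/4) ln(1 − 4p/3) = −0.75 ln(1 − 0.342667) = −0.75 ln(0.657333)
  = −0.75 × (-0.419565) = 0.314674 substitutions/site.

0.31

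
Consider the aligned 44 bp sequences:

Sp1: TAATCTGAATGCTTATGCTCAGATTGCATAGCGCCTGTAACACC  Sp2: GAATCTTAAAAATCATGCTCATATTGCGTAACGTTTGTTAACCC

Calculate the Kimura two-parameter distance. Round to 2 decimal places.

Of 44 sites, 6 differences are transitions and 8 are transversions, so P = 6/44 ≈ 0.136364 and Q = 8/44 ≈ 0.181818.
Under the Kimura two-parameter model, d = −½ ln(1 − 2P − Q) − ¼ ln(1 − 2Q).
1 − 2P − Q = 0.545454, giving −½ ln(0.545454) = 0.303068.
1 − 2Q = 0.636364, giving −¼ ln(0.636364) = 0.112996.
d = 0.303068 + 0.112996 = 0.416064.

0.42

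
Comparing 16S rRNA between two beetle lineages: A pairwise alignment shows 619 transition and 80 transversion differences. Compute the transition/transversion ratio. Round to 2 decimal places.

R = 619/80 = 7.7375 ≈ 7.74 (to 2 d.p.).

7.74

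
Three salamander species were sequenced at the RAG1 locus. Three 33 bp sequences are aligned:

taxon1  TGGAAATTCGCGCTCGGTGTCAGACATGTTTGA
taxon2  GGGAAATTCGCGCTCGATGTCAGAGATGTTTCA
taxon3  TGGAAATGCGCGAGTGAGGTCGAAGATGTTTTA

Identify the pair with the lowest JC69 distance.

taxon1–taxon2: 4/33 differ, p = 0.121, d = 0.132.
taxon1–taxon3: 10/33 differ, p = 0.303, d = 0.388.
taxon2–taxon3: 9/33 differ, p = 0.273, d = 0.339.
The smallest distance is between taxon1 and taxon2.

taxon1 and taxon2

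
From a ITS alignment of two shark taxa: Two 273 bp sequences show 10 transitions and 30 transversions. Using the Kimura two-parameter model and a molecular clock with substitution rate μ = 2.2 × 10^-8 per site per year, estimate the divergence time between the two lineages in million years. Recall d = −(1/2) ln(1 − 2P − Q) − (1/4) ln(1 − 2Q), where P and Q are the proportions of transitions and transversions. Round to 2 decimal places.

P = 10/273 ≈ 0.03663 and Q = 30/273 ≈ 0.10989.
Under the Kimura two-parameter model, d = −½ ln(1 − 2P − Q) − ¼ ln(1 − 2Q).
1 − 2P − Q = 0.81685, giving −½ ln(0.81685) = 0.101150.
1 − 2Q = 0.78022, giving −¼ ln(0.78022) = 0.062045.
d = 0.101150 + 0.062045 = 0.163195.
Under a molecular clock d = 2μt, so t = d/(2μ) = 0.163195 / (2 × 2.2 × 10^-8) = 3.71 million years.

3.71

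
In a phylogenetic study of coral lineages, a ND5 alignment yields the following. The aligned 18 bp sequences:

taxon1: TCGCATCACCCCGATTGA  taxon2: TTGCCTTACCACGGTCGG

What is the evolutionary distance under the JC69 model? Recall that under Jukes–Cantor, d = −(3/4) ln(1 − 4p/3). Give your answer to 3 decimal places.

0.548

The sequences differ at 7 of 18 sites (2, 5, 7, 11, 14, 16, 18), so p = 7/18 ≈ 0.388889.
d = −(3/4) ln(1 − 4p/3) = −0.75 ln(1 − 0.518519) = −0.75 ln(0.481481)
  = −0.75 × (-0.730889) = 0.548167 substitutions/site.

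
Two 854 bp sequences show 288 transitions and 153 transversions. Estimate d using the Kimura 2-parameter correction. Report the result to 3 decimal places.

P = 288/854 ≈ 0.337237 and Q = 153/854 ≈ 0.179157.
Under the Kimura two-parameter model, d = −½ ln(1 − 2P − Q) − ¼ ln(1 − 2Q).
1 − 2P − Q = 0.146369, giving −½ ln(0.146369) = 0.960812.
1 − 2Q = 0.641686, giving −¼ ln(0.641686) = 0.110914.
d = 0.960812 + 0.110914 = 1.071726.

1.072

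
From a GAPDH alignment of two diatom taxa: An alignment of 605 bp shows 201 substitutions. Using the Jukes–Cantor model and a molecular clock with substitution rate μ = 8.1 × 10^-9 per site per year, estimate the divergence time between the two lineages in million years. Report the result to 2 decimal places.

p = 201/605 ≈ 0.332231.
d = −(3/4) ln(1 − 4p/3) = −0.75 ln(1 − 0.442975) = −0.75 ln(0.557025)
  = −0.75 × (-0.585145) = 0.438859 substitutions/site.
Under a molecular clock d = 2μt, so t = d/(2μ) = 0.438859 / (2 × 8.1 × 10^-9) = 27.09 million years.

27.09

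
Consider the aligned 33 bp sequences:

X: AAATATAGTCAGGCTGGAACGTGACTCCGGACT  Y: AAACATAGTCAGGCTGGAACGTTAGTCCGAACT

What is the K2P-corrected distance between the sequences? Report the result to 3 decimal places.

Of 33 sites, 2 differences are transitions and 2 are transversions, so P = 2/33 ≈ 0.060606 and Q = 2/33 ≈ 0.060606.
Under the Kimura two-parameter model, d = −½ ln(1 − 2P − Q) − ¼ ln(1 − 2Q).
1 − 2P − Q = 0.818182, giving −½ ln(0.818182) = 0.100335.
1 − 2Q = 0.878788, giving −¼ ln(0.878788) = 0.032303.
d = 0.100335 + 0.032303 = 0.132638.

0.133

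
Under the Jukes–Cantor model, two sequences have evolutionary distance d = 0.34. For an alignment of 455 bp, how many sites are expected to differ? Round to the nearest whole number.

124

Invert JC69: p = (3/4)(1 − e^(−4d/3)) = 0.75 × (1 − e^(-0.453333)) = 0.75 × (1 − 0.635506) = 0.273371.
Expected differing sites = pL ≈ 0.273371 × 455 = 124.383805 ≈ 124.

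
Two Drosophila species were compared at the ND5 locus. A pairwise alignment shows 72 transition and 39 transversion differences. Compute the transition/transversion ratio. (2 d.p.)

R = 72/39 = 1.846153… ≈ 1.85 (to 2 d.p.).

1.85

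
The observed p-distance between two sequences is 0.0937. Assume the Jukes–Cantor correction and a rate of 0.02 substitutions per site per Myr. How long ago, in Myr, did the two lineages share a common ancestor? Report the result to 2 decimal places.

d = −(3/4) ln(1 − 4p/3) = −0.75 ln(1 − 0.124933) = −0.75 ln(0.875067)
  = −0.75 × (-0.133455) = 0.100091 substitutions/site.
Under a molecular clock d = 2μt, so t = d/(2μ) = 0.100091 / (2 × 0.02) = 2.50 Myr.

2.50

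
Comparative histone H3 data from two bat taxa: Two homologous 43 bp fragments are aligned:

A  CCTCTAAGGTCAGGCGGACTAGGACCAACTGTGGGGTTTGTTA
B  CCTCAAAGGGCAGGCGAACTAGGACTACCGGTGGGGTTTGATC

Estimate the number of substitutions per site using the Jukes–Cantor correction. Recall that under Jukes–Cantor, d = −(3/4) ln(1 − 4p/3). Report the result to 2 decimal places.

The sequences differ at 8 of 43 sites (5, 10, 17, 26, 28, 30, 41, 43), so p = 8/43 ≈ 0.186047.
d = −(3/4) ln(1 − 4p/3) = −0.75 ln(1 − 0.248063) = −0.75 ln(0.751937)
  = −0.75 × (-0.285103) = 0.213827 substitutions/site.

0.21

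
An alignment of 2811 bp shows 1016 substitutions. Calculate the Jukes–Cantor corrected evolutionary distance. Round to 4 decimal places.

0.4932

p = 1016/2811 ≈ 0.361437.
d = −(3/4) ln(1 − 4p/3) = −0.75 ln(1 − 0.481916) = −0.75 ln(0.518084)
  = −0.75 × (-0.657618) = 0.493214 substitutions/site.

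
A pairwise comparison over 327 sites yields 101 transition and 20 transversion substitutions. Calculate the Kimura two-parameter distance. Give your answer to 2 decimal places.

0.60

P = 101/327 ≈ 0.308869 and Q = 20/327 ≈ 0.061162.
Under the Kimura two-parameter model, d = −½ ln(1 − 2P − Q) − ¼ ln(1 − 2Q).
1 − 2P − Q = 0.3211, giving −½ ln(0.3211) = 0.568001.
1 − 2Q = 0.877676, giving −¼ ln(0.877676) = 0.032619.
d = 0.568001 + 0.032619 = 0.600620.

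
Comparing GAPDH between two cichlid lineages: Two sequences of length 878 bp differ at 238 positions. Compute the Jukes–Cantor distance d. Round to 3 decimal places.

p = 238/878 ≈ 0.271071.
d = −(3/4) ln(1 − 4p/3) = −0.75 ln(1 − 0.361428) = −0.75 ln(0.638572)
  = −0.75 × (-0.448521) = 0.336391 substitutions/site.

0.336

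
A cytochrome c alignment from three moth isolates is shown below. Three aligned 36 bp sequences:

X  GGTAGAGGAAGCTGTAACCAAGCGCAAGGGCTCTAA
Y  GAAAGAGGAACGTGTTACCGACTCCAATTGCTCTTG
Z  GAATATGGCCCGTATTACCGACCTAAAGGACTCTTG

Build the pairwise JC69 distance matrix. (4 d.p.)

d(X,Y) = 0.4926, d(X,Z) = 0.8240, d(Y,Z) = 0.4408

X–Y: 13/36 sites differ → p ≈ 0.361111, d = −0.75 ln(1 − 0.481481) = 0.492584 ≈ 0.4926.
X–Z: 18/36 sites differ → p = 0.5, d = −0.75 ln(1 − 0.666667) = 0.823960 ≈ 0.8240.
Y–Z: 12/36 sites differ → p ≈ 0.333333, d = −0.75 ln(1 − 0.444444) = 0.440839 ≈ 0.4408.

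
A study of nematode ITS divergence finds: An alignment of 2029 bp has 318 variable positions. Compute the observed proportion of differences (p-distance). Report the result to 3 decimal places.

0.157

p = 318/2029 = 0.156727… ≈ 0.157 (to 3 d.p.).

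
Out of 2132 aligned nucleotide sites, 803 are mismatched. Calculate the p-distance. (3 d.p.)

p = 803/2132 = 0.376641… ≈ 0.377 (to 3 d.p.).

0.377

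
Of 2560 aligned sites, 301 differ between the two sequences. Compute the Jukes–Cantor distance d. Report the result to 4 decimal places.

0.1279

p = 301/2560 ≈ 0.117578.
d = −(3/4) ln(1 − 4p/3) = −0.75 ln(1 − 0.156771) = −0.75 ln(0.843229)
  = −0.75 × (-0.170517) = 0.127888 substitutions/site.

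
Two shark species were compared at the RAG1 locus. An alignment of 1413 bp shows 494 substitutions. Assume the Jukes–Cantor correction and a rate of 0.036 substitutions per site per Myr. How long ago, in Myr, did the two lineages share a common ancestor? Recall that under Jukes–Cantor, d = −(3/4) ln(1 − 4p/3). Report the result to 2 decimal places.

p = 494/1413 ≈ 0.349611.
d = −(3/4) ln(1 − 4p/3) = −0.75 ln(1 − 0.466148) = −0.75 ln(0.533852)
  = −0.75 × (-0.627637) = 0.470728 substitutions/site.
Under a molecular clock d = 2μt, so t = d/(2μ) = 0.470728 / (2 × 0.036) = 6.54 Myr.

6.54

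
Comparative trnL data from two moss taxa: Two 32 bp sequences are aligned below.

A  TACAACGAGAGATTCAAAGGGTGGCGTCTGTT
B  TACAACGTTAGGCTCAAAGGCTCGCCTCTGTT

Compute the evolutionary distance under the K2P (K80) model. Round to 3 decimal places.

0.259

Of 32 sites, 2 differences are transitions and 5 are transversions, so P = 2/32 = 0.0625 and Q = 5/32 = 0.15625.
Under the Kimura two-parameter model, d = −½ ln(1 − 2P − Q) − ¼ ln(1 − 2Q).
1 − 2P − Q = 0.71875, giving −½ ln(0.71875) = 0.165121.
1 − 2Q = 0.6875, giving −¼ ln(0.6875) = 0.093673.
d = 0.165121 + 0.093673 = 0.258794.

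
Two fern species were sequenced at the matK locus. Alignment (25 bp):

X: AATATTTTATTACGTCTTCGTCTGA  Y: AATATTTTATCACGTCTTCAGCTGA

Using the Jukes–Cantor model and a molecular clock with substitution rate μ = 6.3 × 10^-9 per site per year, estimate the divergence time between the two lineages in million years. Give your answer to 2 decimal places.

10.38

The sequences differ at 3 of 25 sites (11, 20, 21), so p = 3/25 = 0.12.
d = −(3/4) ln(1 − 4p/3) = −0.75 ln(1 − 0.16) = −0.75 ln(0.84)
  = −0.75 × (-0.174353) = 0.130765 substitutions/site.
Under a molecular clock d = 2μt, so t = d/(2μ) = 0.130765 / (2 × 6.3 × 10^-9) = 10.38 million years.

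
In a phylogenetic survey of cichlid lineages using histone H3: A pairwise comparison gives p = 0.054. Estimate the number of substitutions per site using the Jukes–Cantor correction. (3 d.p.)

d = −(3/4) ln(1 − 4p/3) = −0.75 ln(1 − 0.072) = −0.75 ln(0.928)
  = −0.75 × (-0.074724) = 0.056043 substitutions/site.

0.056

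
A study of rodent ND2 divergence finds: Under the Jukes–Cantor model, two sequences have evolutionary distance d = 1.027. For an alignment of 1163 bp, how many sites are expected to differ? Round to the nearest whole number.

650

Invert JC69: p = (3/4)(1 − e^(−4d/3)) = 0.75 × (1 − e^(-1.369333)) = 0.75 × (1 − 0.254277) = 0.559292.
Expected differing sites = pL ≈ 0.559292 × 1163 = 650.456596 ≈ 650.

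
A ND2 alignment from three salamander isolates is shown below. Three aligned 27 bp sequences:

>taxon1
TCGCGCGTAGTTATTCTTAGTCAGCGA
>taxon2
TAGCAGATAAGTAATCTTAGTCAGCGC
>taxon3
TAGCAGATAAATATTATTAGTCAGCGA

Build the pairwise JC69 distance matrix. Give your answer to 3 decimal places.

d(taxon1,taxon2) = 0.377, d(taxon1,taxon3) = 0.318, d(taxon2,taxon3) = 0.165

taxon1–taxon2: 8/27 sites differ → p ≈ 0.296296, d = −0.75 ln(1 − 0.395061) = 0.376971 ≈ 0.377.
taxon1–taxon3: 7/27 sites differ → p ≈ 0.259259, d = −0.75 ln(1 − 0.345679) = 0.318118 ≈ 0.318.
taxon2–taxon3: 4/27 sites differ → p ≈ 0.148148, d = −0.75 ln(1 − 0.197531) = 0.165047 ≈ 0.165.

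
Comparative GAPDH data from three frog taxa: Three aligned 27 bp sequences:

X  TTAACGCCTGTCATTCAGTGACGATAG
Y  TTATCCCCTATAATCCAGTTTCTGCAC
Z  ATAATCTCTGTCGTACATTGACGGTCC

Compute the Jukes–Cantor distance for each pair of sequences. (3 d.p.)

X–Y: 11/27 sites differ → p ≈ 0.407407, d = −0.75 ln(1 − 0.543209) = 0.587647 ≈ 0.588.
X–Z: 10/27 sites differ → p ≈ 0.37037, d = −0.75 ln(1 − 0.493827) = 0.510658 ≈ 0.511.
Y–Z: 14/27 sites differ → p ≈ 0.518519, d = −0.75 ln(1 − 0.691359) = 0.881682 ≈ 0.882.

d(X,Y) = 0.588, d(X,Z) = 0.511, d(Y,Z) = 0.882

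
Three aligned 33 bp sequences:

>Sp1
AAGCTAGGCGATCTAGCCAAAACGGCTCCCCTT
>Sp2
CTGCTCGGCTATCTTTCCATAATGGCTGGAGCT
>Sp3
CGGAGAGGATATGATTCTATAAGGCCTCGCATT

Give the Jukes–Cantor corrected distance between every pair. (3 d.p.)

Sp1–Sp2: 13/33 sites differ → p ≈ 0.393939, d = −0.75 ln(1 − 0.525252) = 0.558728 ≈ 0.559.
Sp1–Sp3: 16/33 sites differ → p ≈ 0.484848, d = −0.75 ln(1 − 0.646464) = 0.779827 ≈ 0.780.
Sp2–Sp3: 14/33 sites differ → p ≈ 0.424242, d = −0.75 ln(1 − 0.565656) = 0.625439 ≈ 0.625.

d(Sp1,Sp2) = 0.559, d(Sp1,Sp3) = 0.780, d(Sp2,Sp3) = 0.625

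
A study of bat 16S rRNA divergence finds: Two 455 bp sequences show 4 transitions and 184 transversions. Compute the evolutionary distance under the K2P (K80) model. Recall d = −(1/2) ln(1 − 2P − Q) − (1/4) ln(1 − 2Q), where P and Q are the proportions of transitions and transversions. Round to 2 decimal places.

P = 4/455 ≈ 0.008791 and Q = 184/455 ≈ 0.404396.
Under the Kimura two-parameter model, d = −½ ln(1 − 2P − Q) − ¼ ln(1 − 2Q).
1 − 2P − Q = 0.578022, giving −½ ln(0.578022) = 0.274072.
1 − 2Q = 0.191208, giving −¼ ln(0.191208) = 0.413598.
d = 0.274072 + 0.413598 = 0.687670.

0.69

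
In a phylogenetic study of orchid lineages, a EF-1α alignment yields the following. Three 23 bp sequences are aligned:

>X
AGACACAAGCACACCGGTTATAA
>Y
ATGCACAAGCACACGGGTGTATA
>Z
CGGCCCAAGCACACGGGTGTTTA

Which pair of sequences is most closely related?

X–Y: 7/23 differ, p = 0.304, d = 0.390.
X–Z: 7/23 differ, p = 0.304, d = 0.390.
Y–Z: 4/23 differ, p = 0.174, d = 0.198.
The smallest distance is between Y and Z.

Y and Z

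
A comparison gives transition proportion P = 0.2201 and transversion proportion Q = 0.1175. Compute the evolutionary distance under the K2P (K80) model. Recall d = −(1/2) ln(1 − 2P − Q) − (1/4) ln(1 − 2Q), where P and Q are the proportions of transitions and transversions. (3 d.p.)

0.475

Under the Kimura two-parameter model, d = −½ ln(1 − 2P − Q) − ¼ ln(1 − 2Q).
1 − 2P − Q = 0.4423, giving −½ ln(0.4423) = 0.407883.
1 − 2Q = 0.765, giving −¼ ln(0.765) = 0.066970.
d = 0.407883 + 0.066970 = 0.474853.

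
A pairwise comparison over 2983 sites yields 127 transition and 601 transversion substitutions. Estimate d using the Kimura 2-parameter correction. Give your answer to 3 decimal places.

0.298

P = 127/2983 ≈ 0.042575 and Q = 601/2983 ≈ 0.201475.
Under the Kimura two-parameter model, d = −½ ln(1 − 2P − Q) − ¼ ln(1 − 2Q).
1 − 2P − Q = 0.713375, giving −½ ln(0.713375) = 0.168874.
1 − 2Q = 0.59705, giving −¼ ln(0.59705) = 0.128939.
d = 0.168874 + 0.128939 = 0.297813.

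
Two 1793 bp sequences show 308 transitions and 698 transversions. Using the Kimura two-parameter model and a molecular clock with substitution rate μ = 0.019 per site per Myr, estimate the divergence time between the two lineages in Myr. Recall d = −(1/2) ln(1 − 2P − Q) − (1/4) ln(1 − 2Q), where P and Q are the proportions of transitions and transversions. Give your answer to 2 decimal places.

27.29

P = 308/1793 ≈ 0.171779 and Q = 698/1793 ≈ 0.389292.
Under the Kimura two-parameter model, d = −½ ln(1 − 2P − Q) − ¼ ln(1 − 2Q).
1 − 2P − Q = 0.26715, giving −½ ln(0.26715) = 0.659972.
1 − 2Q = 0.221416, giving −¼ ln(0.221416) = 0.376928.
d = 0.659972 + 0.376928 = 1.036900.
Under a molecular clock d = 2μt, so t = d/(2μ) = 1.036900 / (2 × 0.019) = 27.29 Myr.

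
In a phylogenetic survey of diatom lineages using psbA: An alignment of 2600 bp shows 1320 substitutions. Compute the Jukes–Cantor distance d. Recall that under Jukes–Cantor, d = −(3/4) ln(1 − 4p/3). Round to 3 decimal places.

p = 1320/2600 ≈ 0.507692.
d = −(3/4) ln(1 − 4p/3) = −0.75 ln(1 − 0.676923) = −0.75 ln(0.323077)
  = −0.75 × (-1.129865) = 0.847399 substitutions/site.

0.847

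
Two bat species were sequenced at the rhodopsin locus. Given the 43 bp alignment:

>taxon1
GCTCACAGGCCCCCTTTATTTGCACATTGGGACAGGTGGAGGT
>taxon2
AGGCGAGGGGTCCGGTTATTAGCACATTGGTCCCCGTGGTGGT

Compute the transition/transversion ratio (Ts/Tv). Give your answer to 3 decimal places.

Transitions are A↔G and C↔T; transversions are all other mismatches.
Transitions: 4. Transversions: 12.
R = 4/12 = 0.333333… ≈ 0.333 (to 3 d.p.).

0.333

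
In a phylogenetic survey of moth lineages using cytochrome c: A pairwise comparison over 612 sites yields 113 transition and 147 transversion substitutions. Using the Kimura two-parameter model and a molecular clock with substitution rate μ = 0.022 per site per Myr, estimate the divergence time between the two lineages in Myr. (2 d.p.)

14.40

P = 113/612 ≈ 0.184641 and Q = 147/612 ≈ 0.240196.
Under the Kimura two-parameter model, d = −½ ln(1 − 2P − Q) − ¼ ln(1 − 2Q).
1 − 2P − Q = 0.390522, giving −½ ln(0.390522) = 0.470135.
1 − 2Q = 0.519608, giving −¼ ln(0.519608) = 0.163670.
d = 0.470135 + 0.163670 = 0.633805.
Under a molecular clock d = 2μt, so t = d/(2μ) = 0.633805 / (2 × 0.022) = 14.40 Myr.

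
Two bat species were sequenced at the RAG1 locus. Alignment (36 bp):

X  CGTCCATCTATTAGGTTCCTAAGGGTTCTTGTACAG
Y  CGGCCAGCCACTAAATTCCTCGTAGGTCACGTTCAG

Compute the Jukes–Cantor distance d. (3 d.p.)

The sequences differ at 14 of 36 sites, so p = 14/36 ≈ 0.388889.
d = −(3/4) ln(1 − 4p/3) = −0.75 ln(1 − 0.518519) = −0.75 ln(0.481481)
  = −0.75 × (-0.730889) = 0.548167 substitutions/site.

0.548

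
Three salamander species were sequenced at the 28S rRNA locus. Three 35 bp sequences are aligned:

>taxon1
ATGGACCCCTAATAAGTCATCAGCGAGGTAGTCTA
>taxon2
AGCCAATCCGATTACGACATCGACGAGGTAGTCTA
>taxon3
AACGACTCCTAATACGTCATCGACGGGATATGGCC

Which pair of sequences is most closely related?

taxon1–taxon2: 11/35 differ, p = 0.314, d = 0.407.
taxon1–taxon3: 13/35 differ, p = 0.371, d = 0.513.
taxon2–taxon3: 13/35 differ, p = 0.371, d = 0.513.
The smallest distance is between taxon1 and taxon2.

taxon1 and taxon2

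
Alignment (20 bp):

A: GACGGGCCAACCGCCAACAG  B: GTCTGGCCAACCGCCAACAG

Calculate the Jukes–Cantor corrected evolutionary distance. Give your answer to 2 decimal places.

The sequences differ at 2 of 20 sites (2, 4), so p = 2/20 = 0.1.
d = −(3/4) ln(1 − 4p/3) = −0.75 ln(1 − 0.133333) = −0.75 ln(0.866667)
  = −0.75 × (-0.143100) = 0.107325 substitutions/site.

0.11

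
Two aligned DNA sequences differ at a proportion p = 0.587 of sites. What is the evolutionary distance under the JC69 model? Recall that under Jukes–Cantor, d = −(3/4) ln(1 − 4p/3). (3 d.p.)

d = −(3/4) ln(1 − 4p/3) = −0.75 ln(1 − 0.782667) = −0.75 ln(0.217333)
  = −0.75 × (-1.526325) = 1.144744 substitutions/site.

1.145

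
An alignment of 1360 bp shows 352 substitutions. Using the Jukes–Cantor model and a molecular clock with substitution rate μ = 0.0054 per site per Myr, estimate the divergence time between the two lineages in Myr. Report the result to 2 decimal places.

29.39

p = 352/1360 ≈ 0.258824.
d = −(3/4) ln(1 − 4p/3) = −0.75 ln(1 − 0.345099) = −0.75 ln(0.654901)
  = −0.75 × (-0.423271) = 0.317453 substitutions/site.
Under a molecular clock d = 2μt, so t = d/(2μ) = 0.317453 / (2 × 0.0054) = 29.39 Myr.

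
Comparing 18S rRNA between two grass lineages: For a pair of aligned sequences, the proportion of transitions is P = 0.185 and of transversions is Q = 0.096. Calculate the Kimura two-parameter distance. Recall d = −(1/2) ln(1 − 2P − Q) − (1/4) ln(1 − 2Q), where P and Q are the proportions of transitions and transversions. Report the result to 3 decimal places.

0.367

Under the Kimura two-parameter model, d = −½ ln(1 − 2P − Q) − ¼ ln(1 − 2Q).
1 − 2P − Q = 0.534, giving −½ ln(0.534) = 0.313680.
1 − 2Q = 0.808, giving −¼ ln(0.808) = 0.053298.
d = 0.313680 + 0.053298 = 0.366978.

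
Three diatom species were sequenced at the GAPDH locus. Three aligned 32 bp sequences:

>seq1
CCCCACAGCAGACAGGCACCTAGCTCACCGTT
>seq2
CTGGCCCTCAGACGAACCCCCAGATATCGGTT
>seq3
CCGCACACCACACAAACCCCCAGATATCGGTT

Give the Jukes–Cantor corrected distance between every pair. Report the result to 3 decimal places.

d(seq1,seq2) = 0.736, d(seq1,seq3) = 0.460, d(seq2,seq3) = 0.259

seq1–seq2: 15/32 sites differ → p = 0.46875, d = −0.75 ln(1 − 0.625) = 0.735622 ≈ 0.736.
seq1–seq3: 11/32 sites differ → p = 0.34375, d = −0.75 ln(1 − 0.458333) = 0.459828 ≈ 0.460.
seq2–seq3: 7/32 sites differ → p = 0.21875, d = −0.75 ln(1 − 0.291667) = 0.258631 ≈ 0.259.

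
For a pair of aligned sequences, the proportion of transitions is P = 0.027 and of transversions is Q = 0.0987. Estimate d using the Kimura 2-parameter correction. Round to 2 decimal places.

0.14

Under the Kimura two-parameter model, d = −½ ln(1 − 2P − Q) − ¼ ln(1 − 2Q).
1 − 2P − Q = 0.8473, giving −½ ln(0.8473) = 0.082850.
1 − 2Q = 0.8026, giving −¼ ln(0.8026) = 0.054975.
d = 0.082850 + 0.054975 = 0.137825.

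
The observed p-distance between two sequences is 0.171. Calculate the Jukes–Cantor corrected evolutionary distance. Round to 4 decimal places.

0.1941

d = −(3/4) ln(1 − 4p/3) = −0.75 ln(1 − 0.228) = −0.75 ln(0.772)
  = −0.75 × (-0.258771) = 0.194078 substitutions/site.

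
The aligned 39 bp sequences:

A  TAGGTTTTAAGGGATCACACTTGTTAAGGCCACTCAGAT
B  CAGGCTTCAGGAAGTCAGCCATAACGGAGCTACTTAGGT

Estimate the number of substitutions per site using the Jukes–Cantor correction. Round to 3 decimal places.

The sequences differ at 19 of 39 sites, so p = 19/39 ≈ 0.487179.
d = −(3/4) ln(1 − 4p/3) = −0.75 ln(1 − 0.649572) = −0.75 ln(0.350428)
  = −0.75 × (-1.048600) = 0.786450 substitutions/site.

0.786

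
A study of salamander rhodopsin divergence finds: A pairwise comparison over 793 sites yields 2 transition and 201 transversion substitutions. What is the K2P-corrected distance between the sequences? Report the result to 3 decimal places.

P = 2/793 ≈ 0.002522 and Q = 201/793 ≈ 0.253468.
Under the Kimura two-parameter model, d = −½ ln(1 − 2P − Q) − ¼ ln(1 − 2Q).
1 − 2P − Q = 0.741488, giving −½ ln(0.741488) = 0.149548.
1 − 2Q = 0.493064, giving −¼ ln(0.493064) = 0.176779.
d = 0.149548 + 0.176779 = 0.326327.

0.326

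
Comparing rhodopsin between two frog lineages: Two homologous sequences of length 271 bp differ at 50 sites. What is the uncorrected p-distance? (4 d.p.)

p = 50/271 = 0.184501… ≈ 0.1845 (to 4 d.p.).

0.1845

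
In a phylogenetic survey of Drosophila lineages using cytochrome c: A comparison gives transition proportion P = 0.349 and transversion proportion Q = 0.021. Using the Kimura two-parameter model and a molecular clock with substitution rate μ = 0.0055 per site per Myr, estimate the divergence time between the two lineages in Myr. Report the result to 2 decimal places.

58.68

Under the Kimura two-parameter model, d = −½ ln(1 − 2P − Q) − ¼ ln(1 − 2Q).
1 − 2P − Q = 0.281, giving −½ ln(0.281) = 0.634700.
1 − 2Q = 0.958, giving −¼ ln(0.958) = 0.010727.
d = 0.634700 + 0.010727 = 0.645427.
Under a molecular clock d = 2μt, so t = d/(2μ) = 0.645427 / (2 × 0.0055) = 58.68 Myr.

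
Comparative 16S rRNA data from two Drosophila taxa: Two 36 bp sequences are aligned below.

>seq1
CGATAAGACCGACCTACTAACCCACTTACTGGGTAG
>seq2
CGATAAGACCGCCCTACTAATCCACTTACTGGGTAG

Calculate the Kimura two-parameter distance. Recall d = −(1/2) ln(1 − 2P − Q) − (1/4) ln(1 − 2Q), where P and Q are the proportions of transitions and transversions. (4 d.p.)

Of 36 sites, 1 differences are transitions and 1 are transversions, so P = 1/36 ≈ 0.027778 and Q = 1/36 ≈ 0.027778.
Under the Kimura two-parameter model, d = −½ ln(1 − 2P − Q) − ¼ ln(1 − 2Q).
1 − 2P − Q = 0.916666, giving −½ ln(0.916666) = 0.043506.
1 − 2Q = 0.944444, giving −¼ ln(0.944444) = 0.014290.
d = 0.043506 + 0.014290 = 0.057796.

0.0578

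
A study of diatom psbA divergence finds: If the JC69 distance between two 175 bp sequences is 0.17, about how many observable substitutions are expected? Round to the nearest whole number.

27

Invert JC69: p = (3/4)(1 − e^(−4d/3)) = 0.75 × (1 − e^(-0.226667)) = 0.75 × (1 − 0.797186) = 0.152111.
Expected differing sites = pL ≈ 0.152111 × 175 = 26.619425 ≈ 27.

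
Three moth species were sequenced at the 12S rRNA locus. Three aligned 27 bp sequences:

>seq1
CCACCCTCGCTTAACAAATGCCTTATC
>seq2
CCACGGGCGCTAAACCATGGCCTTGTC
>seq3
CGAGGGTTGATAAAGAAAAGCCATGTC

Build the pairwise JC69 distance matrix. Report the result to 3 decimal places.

d(seq1,seq2) = 0.377, d(seq1,seq3) = 0.588, d(seq2,seq3) = 0.511

seq1–seq2: 8/27 sites differ → p ≈ 0.296296, d = −0.75 ln(1 − 0.395061) = 0.376971 ≈ 0.377.
seq1–seq3: 11/27 sites differ → p ≈ 0.407407, d = −0.75 ln(1 − 0.543209) = 0.587647 ≈ 0.588.
seq2–seq3: 10/27 sites differ → p ≈ 0.37037, d = −0.75 ln(1 − 0.493827) = 0.510658 ≈ 0.511.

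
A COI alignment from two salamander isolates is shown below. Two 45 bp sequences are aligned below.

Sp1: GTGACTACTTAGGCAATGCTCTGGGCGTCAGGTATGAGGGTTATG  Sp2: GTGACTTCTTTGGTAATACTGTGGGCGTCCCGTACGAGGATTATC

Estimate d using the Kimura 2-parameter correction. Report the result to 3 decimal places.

0.264

Of 45 sites, 4 differences are transitions and 6 are transversions, so P = 4/45 ≈ 0.088889 and Q = 6/45 ≈ 0.133333.
Under the Kimura two-parameter model, d = −½ ln(1 − 2P − Q) − ¼ ln(1 − 2Q).
1 − 2P − Q = 0.688889, giving −½ ln(0.688889) = 0.186338.
1 − 2Q = 0.733334, giving −¼ ln(0.733334) = 0.077539.
d = 0.186338 + 0.077539 = 0.263877.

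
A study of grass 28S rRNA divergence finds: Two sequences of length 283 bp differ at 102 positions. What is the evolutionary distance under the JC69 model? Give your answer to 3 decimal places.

p = 102/283 ≈ 0.360424.
d = −(3/4) ln(1 − 4p/3) = −0.75 ln(1 − 0.480565) = −0.75 ln(0.519435)
  = −0.75 × (-0.655014) = 0.491261 substitutions/site.

0.491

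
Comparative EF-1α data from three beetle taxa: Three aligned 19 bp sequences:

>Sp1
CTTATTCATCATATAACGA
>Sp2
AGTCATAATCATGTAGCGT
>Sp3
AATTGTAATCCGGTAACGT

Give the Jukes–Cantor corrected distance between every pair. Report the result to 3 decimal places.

Sp1–Sp2: 8/19 sites differ → p ≈ 0.421053, d = −0.75 ln(1 − 0.561404) = 0.618132 ≈ 0.618.
Sp1–Sp3: 9/19 sites differ → p ≈ 0.473684, d = −0.75 ln(1 − 0.631579) = 0.748897 ≈ 0.749.
Sp2–Sp3: 6/19 sites differ → p ≈ 0.315789, d = −0.75 ln(1 − 0.421052) = 0.409907 ≈ 0.410.

d(Sp1,Sp2) = 0.618, d(Sp1,Sp3) = 0.749, d(Sp2,Sp3) = 0.410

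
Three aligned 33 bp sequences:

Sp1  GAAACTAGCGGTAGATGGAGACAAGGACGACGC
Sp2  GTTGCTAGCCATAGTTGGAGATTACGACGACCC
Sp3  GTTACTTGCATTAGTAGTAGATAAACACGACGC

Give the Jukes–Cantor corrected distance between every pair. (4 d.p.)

d(Sp1,Sp2) = 0.3882, d(Sp1,Sp3) = 0.4408, d(Sp2,Sp3) = 0.3882

Sp1–Sp2: 10/33 sites differ → p ≈ 0.30303, d = −0.75 ln(1 − 0.40404) = 0.388186 ≈ 0.3882.
Sp1–Sp3: 11/33 sites differ → p ≈ 0.333333, d = −0.75 ln(1 − 0.444444) = 0.440839 ≈ 0.4408.
Sp2–Sp3: 10/33 sites differ → p ≈ 0.30303, d = −0.75 ln(1 − 0.40404) = 0.388186 ≈ 0.3882.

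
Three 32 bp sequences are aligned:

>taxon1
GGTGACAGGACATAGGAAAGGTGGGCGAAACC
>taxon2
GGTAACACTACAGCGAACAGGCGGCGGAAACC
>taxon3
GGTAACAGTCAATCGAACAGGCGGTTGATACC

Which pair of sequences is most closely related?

taxon1–taxon2: 10/32 differ, p = 0.313, d = 0.404.
taxon1–taxon3: 11/32 differ, p = 0.344, d = 0.460.
taxon2–taxon3: 7/32 differ, p = 0.219, d = 0.259.
The smallest distance is between taxon2 and taxon3.

taxon2 and taxon3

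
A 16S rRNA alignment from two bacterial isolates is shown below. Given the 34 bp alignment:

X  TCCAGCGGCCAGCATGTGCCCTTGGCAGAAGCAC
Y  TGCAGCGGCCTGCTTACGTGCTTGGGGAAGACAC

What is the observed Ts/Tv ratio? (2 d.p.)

1.40

Transitions are A↔G and C↔T; transversions are all other mismatches.
Transitions: 7. Transversions: 5.
R = 7/5 = 1.40.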